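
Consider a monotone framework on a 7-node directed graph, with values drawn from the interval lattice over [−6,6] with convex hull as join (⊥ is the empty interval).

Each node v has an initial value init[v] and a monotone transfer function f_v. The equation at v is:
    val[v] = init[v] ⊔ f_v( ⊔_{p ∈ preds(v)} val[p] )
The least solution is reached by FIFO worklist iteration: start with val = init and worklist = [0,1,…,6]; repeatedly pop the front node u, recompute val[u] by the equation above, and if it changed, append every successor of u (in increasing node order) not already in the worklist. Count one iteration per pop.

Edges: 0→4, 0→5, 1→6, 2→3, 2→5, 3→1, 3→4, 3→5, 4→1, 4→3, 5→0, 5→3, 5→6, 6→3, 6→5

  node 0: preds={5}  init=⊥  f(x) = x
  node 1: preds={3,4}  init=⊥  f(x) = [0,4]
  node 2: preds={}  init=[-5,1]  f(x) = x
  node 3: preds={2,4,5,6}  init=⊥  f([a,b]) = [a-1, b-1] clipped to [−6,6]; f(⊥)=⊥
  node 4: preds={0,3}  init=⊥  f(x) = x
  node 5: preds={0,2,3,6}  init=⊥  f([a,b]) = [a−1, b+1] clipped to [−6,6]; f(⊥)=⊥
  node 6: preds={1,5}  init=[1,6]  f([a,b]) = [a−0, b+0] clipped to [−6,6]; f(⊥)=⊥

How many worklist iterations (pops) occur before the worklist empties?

14

Iteration log — 14 steps:
  step 1. node 0  ⊔preds=⊥  new=⊥  stable
  step 2. node 1  ⊔preds=⊥  new=[0,4]  old=⊥  +wl: 
  step 3. node 2  ⊔preds=⊥  new=[-5,1]  stable
  step 4. node 3  ⊔preds=[-5,6]  new=[-6,5]  old=⊥  +wl: 1
  step 5. node 4  ⊔preds=[-6,5]  new=[-6,5]  old=⊥  +wl: 3
  step 6. node 5  ⊔preds=[-6,6]  new=[-6,6]  old=⊥  +wl: 0
  step 7. node 6  ⊔preds=[-6,6]  new=[-6,6]  old=[1,6]  +wl: 5
  step 8. node 1  ⊔preds=[-6,5]  new=[0,4]  stable
  step 9. node 3  ⊔preds=[-6,6]  new=[-6,5]  stable
  step 10. node 0  ⊔preds=[-6,6]  new=[-6,6]  old=⊥  +wl: 4
  step 11. node 5  ⊔preds=[-6,6]  new=[-6,6]  stable
  step 12. node 4  ⊔preds=[-6,6]  new=[-6,6]  old=[-6,5]  +wl: 1,3
  step 13. node 1  ⊔preds=[-6,6]  new=[0,4]  stable
  step 14. node 3  ⊔preds=[-6,6]  new=[-6,5]  stable

Least fixpoint reached:
  node 0: [-6,6]
  node 1: [0,4]
  node 2: [-5,1]
  node 3: [-6,5]
  node 4: [-6,6]
  node 5: [-6,6]
  node 6: [-6,6]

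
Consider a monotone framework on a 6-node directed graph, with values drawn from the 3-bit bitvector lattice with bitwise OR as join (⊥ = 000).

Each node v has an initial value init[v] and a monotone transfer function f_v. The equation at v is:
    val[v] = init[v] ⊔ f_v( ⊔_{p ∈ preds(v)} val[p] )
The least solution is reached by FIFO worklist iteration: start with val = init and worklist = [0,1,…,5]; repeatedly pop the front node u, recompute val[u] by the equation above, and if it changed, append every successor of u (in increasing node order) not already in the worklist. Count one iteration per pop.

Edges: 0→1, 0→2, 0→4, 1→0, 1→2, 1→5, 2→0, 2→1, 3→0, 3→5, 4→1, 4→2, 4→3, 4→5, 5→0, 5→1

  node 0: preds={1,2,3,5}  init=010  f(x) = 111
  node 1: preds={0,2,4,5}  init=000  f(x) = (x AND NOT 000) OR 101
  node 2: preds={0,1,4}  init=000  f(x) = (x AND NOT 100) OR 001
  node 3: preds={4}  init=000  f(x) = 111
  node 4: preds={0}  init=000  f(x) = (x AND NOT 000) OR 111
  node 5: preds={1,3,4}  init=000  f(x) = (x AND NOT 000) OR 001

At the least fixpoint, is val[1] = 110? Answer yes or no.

Trace (10 dequeues):
  [1] u=0 | in 000 | out 111 | prev 010 | push {}
  [2] u=1 | in 111 | out 111 | prev 000 | push {0}
  [3] u=2 | in 111 | out 011 | prev 000 | push {1}
  [4] u=3 | in 000 | out 111 | prev 000 | push {}
  [5] u=4 | in 111 | out 111 | prev 000 | push {2,3}
  [6] u=5 | in 111 | out 111 | prev 000 | push {}
  [7] u=0 | in 111 | out 111 | ==
  [8] u=1 | in 111 | out 111 | ==
  [9] u=2 | in 111 | out 011 | ==
  [10] u=3 | in 111 | out 111 | ==

Converged values:
  [0] 111
  [1] 111
  [2] 011
  [3] 111
  [4] 111
  [5] 111

no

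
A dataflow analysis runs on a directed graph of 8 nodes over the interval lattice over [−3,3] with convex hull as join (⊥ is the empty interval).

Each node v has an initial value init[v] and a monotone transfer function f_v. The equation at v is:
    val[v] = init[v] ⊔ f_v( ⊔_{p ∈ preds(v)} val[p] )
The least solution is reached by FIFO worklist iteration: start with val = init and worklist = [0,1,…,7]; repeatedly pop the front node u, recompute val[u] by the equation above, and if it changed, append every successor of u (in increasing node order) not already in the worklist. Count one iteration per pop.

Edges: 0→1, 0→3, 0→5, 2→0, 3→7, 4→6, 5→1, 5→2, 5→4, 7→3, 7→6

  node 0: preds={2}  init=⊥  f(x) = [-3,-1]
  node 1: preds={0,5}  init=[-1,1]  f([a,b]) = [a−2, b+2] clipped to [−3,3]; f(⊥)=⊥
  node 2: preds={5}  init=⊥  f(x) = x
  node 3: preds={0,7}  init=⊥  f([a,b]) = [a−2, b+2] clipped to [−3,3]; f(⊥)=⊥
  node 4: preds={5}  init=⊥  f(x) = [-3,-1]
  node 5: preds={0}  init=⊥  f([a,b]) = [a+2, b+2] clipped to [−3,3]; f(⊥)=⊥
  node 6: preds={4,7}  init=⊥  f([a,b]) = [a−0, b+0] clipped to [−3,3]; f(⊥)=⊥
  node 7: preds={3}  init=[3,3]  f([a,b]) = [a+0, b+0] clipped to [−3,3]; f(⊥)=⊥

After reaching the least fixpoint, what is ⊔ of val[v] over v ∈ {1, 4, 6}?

[-3,3]

Trace (14 dequeues):
  [1] u=0 | in ⊥ | out [-3,-1] | prev ⊥ | push {}
  [2] u=1 | in [-3,-1] | out [-3,1] | prev [-1,1] | push {}
  [3] u=2 | in ⊥ | out ⊥ | ==
  [4] u=3 | in [-3,3] | out [-3,3] | prev ⊥ | push {}
  [5] u=4 | in ⊥ | out [-3,-1] | prev ⊥ | push {}
  [6] u=5 | in [-3,-1] | out [-1,1] | prev ⊥ | push {1,2,4}
  [7] u=6 | in [-3,3] | out [-3,3] | prev ⊥ | push {}
  [8] u=7 | in [-3,3] | out [-3,3] | prev [3,3] | push {3,6}
  [9] u=1 | in [-3,1] | out [-3,3] | prev [-3,1] | push {}
  [10] u=2 | in [-1,1] | out [-1,1] | prev ⊥ | push {0}
  [11] u=4 | in [-1,1] | out [-3,-1] | ==
  [12] u=3 | in [-3,3] | out [-3,3] | ==
  [13] u=6 | in [-3,3] | out [-3,3] | ==
  [14] u=0 | in [-1,1] | out [-3,-1] | ==

Converged values:
  [0] [-3,-1]
  [1] [-3,3]
  [2] [-1,1]
  [3] [-3,3]
  [4] [-3,-1]
  [5] [-1,1]
  [6] [-3,3]
  [7] [-3,3]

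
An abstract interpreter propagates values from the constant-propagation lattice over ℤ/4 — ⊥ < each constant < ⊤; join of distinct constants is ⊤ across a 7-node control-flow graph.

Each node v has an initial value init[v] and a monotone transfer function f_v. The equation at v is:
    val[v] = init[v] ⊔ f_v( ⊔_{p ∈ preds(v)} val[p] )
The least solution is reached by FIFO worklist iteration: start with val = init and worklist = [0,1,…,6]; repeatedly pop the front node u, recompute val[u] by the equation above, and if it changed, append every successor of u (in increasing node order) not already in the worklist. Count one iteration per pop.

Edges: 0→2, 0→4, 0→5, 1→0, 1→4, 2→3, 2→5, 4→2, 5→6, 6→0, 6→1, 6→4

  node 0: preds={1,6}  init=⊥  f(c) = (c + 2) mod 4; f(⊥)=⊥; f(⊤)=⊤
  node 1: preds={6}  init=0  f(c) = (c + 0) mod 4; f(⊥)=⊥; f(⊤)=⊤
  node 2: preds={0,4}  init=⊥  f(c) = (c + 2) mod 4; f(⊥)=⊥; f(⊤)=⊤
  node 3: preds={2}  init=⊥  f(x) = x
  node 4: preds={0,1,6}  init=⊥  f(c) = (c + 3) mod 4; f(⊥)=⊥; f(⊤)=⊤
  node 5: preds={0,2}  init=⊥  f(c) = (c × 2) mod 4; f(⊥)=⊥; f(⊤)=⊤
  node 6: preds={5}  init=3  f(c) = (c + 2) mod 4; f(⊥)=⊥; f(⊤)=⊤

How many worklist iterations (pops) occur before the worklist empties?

Iteration log — 11 steps:
  step 1. node 0  ⊔preds=⊤  new=⊤  old=⊥  +wl: 
  step 2. node 1  ⊔preds=3  new=⊤  old=0  +wl: 0
  step 3. node 2  ⊔preds=⊤  new=⊤  old=⊥  +wl: 
  step 4. node 3  ⊔preds=⊤  new=⊤  old=⊥  +wl: 
  step 5. node 4  ⊔preds=⊤  new=⊤  old=⊥  +wl: 2
  step 6. node 5  ⊔preds=⊤  new=⊤  old=⊥  +wl: 
  step 7. node 6  ⊔preds=⊤  new=⊤  old=3  +wl: 1,4
  step 8. node 0  ⊔preds=⊤  new=⊤  stable
  step 9. node 2  ⊔preds=⊤  new=⊤  stable
  step 10. node 1  ⊔preds=⊤  new=⊤  stable
  step 11. node 4  ⊔preds=⊤  new=⊤  stable

Least fixpoint reached:
  node 0: ⊤
  node 1: ⊤
  node 2: ⊤
  node 3: ⊤
  node 4: ⊤
  node 5: ⊤
  node 6: ⊤

11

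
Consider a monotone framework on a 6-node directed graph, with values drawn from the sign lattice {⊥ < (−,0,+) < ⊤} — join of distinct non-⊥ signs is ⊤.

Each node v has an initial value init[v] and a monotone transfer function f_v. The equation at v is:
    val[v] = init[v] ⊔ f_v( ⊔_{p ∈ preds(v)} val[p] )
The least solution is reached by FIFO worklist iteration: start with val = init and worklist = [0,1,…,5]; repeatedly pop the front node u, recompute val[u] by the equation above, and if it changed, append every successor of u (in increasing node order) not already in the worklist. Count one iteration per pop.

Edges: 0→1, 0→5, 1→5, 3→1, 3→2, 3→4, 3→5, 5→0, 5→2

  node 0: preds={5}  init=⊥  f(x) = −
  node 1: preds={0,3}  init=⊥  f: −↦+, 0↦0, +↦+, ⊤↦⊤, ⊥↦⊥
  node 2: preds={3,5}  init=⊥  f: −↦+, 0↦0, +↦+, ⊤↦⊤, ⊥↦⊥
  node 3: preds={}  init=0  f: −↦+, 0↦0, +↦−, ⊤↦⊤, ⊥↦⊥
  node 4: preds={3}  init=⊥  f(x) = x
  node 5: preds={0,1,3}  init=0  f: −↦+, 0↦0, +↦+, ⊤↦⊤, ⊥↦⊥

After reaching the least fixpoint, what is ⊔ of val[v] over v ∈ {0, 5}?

Iteration log — 8 steps:
  step 1. node 0  ⊔preds=0  new=−  old=⊥  +wl: 
  step 2. node 1  ⊔preds=⊤  new=⊤  old=⊥  +wl: 
  step 3. node 2  ⊔preds=0  new=0  old=⊥  +wl: 
  step 4. node 3  ⊔preds=⊥  new=0  stable
  step 5. node 4  ⊔preds=0  new=0  old=⊥  +wl: 
  step 6. node 5  ⊔preds=⊤  new=⊤  old=0  +wl: 0,2
  step 7. node 0  ⊔preds=⊤  new=−  stable
  step 8. node 2  ⊔preds=⊤  new=⊤  old=0  +wl: 

Least fixpoint reached:
  node 0: −
  node 1: ⊤
  node 2: ⊤
  node 3: 0
  node 4: 0
  node 5: ⊤

⊤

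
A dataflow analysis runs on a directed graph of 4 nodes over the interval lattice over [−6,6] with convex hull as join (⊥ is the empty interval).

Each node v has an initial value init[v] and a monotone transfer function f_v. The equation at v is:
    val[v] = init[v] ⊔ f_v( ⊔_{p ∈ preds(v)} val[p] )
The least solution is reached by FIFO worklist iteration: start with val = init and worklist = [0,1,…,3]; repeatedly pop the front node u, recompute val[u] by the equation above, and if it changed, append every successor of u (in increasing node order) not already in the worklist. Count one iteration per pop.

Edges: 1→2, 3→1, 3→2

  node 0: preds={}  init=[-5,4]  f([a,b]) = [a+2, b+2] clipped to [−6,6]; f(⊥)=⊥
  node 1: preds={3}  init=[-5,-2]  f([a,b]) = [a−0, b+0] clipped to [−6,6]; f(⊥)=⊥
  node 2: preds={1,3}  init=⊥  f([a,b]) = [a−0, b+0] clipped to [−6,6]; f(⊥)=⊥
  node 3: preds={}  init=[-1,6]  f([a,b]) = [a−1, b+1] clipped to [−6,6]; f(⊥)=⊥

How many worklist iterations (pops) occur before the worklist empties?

Iteration log — 4 steps:
  step 1. node 0  ⊔preds=⊥  new=[-5,4]  stable
  step 2. node 1  ⊔preds=[-1,6]  new=[-5,6]  old=[-5,-2]  +wl: 
  step 3. node 2  ⊔preds=[-5,6]  new=[-5,6]  old=⊥  +wl: 
  step 4. node 3  ⊔preds=⊥  new=[-1,6]  stable

Least fixpoint reached:
  node 0: [-5,4]
  node 1: [-5,6]
  node 2: [-5,6]
  node 3: [-1,6]

4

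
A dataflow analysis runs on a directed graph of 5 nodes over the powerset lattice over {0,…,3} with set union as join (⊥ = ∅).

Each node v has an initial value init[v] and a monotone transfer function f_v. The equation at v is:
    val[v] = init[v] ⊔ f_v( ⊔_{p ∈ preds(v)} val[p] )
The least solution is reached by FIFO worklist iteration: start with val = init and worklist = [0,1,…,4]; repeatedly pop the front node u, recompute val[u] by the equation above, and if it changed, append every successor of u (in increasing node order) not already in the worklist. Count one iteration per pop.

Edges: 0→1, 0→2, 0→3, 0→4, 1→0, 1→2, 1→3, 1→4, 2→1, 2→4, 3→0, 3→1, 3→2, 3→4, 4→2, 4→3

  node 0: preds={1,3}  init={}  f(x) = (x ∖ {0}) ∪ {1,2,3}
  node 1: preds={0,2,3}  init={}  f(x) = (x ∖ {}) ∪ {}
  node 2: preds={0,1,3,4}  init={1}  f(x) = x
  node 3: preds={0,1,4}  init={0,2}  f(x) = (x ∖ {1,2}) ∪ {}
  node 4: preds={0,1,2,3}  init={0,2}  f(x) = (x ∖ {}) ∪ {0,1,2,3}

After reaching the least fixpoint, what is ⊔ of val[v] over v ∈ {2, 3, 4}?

{0,1,2,3}

Trace (9 dequeues):
  [1] u=0 | in {0,2} | out {1,2,3} | prev {} | push {}
  [2] u=1 | in {0,1,2,3} | out {0,1,2,3} | prev {} | push {0}
  [3] u=2 | in {0,1,2,3} | out {0,1,2,3} | prev {1} | push {1}
  [4] u=3 | in {0,1,2,3} | out {0,2,3} | prev {0,2} | push {2}
  [5] u=4 | in {0,1,2,3} | out {0,1,2,3} | prev {0,2} | push {3}
  [6] u=0 | in {0,1,2,3} | out {1,2,3} | ==
  [7] u=1 | in {0,1,2,3} | out {0,1,2,3} | ==
  [8] u=2 | in {0,1,2,3} | out {0,1,2,3} | ==
  [9] u=3 | in {0,1,2,3} | out {0,2,3} | ==

Converged values:
  [0] {1,2,3}
  [1] {0,1,2,3}
  [2] {0,1,2,3}
  [3] {0,2,3}
  [4] {0,1,2,3}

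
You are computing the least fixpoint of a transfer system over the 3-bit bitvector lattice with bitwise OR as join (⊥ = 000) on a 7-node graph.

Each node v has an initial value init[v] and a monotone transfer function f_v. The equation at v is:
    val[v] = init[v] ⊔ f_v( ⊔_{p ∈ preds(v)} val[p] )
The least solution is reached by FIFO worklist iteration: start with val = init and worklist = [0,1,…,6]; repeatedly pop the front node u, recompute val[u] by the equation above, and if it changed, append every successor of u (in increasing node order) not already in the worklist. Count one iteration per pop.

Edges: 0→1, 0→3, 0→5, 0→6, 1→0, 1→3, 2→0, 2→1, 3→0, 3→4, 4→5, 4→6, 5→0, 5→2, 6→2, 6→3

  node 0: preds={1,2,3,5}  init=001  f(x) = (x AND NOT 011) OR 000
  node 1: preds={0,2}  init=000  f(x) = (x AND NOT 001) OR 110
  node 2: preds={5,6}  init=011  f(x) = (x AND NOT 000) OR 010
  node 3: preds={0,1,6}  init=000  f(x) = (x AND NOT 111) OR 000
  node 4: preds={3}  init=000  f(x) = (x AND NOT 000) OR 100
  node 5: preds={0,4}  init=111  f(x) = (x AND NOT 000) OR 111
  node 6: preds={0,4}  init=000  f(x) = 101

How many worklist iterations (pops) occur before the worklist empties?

11

Worklist (11 pops):
  #1 pop 0: in=111 → 101 (was 001); enqueue []
  #2 pop 1: in=111 → 110 (was 000); enqueue [0]
  #3 pop 2: in=111 → 111 (was 011); enqueue [1]
  #4 pop 3: in=111 → 000 (no change)
  #5 pop 4: in=000 → 100 (was 000); enqueue []
  #6 pop 5: in=101 → 111 (no change)
  #7 pop 6: in=101 → 101 (was 000); enqueue [2,3]
  #8 pop 0: in=111 → 101 (no change)
  #9 pop 1: in=111 → 110 (no change)
  #10 pop 2: in=111 → 111 (no change)
  #11 pop 3: in=111 → 000 (no change)

Fixpoint:
  val[0] = 101
  val[1] = 110
  val[2] = 111
  val[3] = 000
  val[4] = 100
  val[5] = 111
  val[6] = 101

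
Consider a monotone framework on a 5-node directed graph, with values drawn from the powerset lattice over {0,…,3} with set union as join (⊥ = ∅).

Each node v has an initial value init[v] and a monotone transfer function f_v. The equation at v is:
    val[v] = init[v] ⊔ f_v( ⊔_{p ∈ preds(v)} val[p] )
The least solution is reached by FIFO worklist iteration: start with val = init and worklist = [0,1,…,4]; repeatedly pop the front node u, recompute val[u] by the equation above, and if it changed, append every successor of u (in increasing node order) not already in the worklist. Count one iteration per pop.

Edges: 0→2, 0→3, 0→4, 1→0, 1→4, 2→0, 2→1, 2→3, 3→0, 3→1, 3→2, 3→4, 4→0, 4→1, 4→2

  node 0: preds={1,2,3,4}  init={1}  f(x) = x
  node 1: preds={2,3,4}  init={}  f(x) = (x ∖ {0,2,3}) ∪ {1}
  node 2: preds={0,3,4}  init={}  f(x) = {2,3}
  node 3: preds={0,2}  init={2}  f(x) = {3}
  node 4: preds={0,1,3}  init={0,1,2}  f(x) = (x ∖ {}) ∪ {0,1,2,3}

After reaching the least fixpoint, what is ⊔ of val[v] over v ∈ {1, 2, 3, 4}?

Worklist (10 pops):
  #1 pop 0: in={0,1,2} → {0,1,2} (was {1}); enqueue []
  #2 pop 1: in={0,1,2} → {1} (was {}); enqueue [0]
  #3 pop 2: in={0,1,2} → {2,3} (was {}); enqueue [1]
  #4 pop 3: in={0,1,2,3} → {2,3} (was {2}); enqueue [2]
  #5 pop 4: in={0,1,2,3} → {0,1,2,3} (was {0,1,2}); enqueue []
  #6 pop 0: in={0,1,2,3} → {0,1,2,3} (was {0,1,2}); enqueue [3,4]
  #7 pop 1: in={0,1,2,3} → {1} (no change)
  #8 pop 2: in={0,1,2,3} → {2,3} (no change)
  #9 pop 3: in={0,1,2,3} → {2,3} (no change)
  #10 pop 4: in={0,1,2,3} → {0,1,2,3} (no change)

Fixpoint:
  val[0] = {0,1,2,3}
  val[1] = {1}
  val[2] = {2,3}
  val[3] = {2,3}
  val[4] = {0,1,2,3}

{0,1,2,3}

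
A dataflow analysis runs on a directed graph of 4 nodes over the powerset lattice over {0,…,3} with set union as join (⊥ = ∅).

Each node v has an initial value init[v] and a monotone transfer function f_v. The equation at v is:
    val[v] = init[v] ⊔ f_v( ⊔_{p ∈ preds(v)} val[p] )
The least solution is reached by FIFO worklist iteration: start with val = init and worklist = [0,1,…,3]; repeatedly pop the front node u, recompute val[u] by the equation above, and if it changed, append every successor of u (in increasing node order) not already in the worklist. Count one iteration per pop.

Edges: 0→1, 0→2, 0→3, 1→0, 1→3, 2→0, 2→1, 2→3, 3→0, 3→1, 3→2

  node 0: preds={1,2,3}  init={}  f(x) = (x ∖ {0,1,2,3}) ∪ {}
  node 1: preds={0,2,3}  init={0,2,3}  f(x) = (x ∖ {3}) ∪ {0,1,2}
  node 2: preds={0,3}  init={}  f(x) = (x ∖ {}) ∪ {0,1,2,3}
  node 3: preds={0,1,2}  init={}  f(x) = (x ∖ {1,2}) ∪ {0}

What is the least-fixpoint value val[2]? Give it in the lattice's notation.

{0,1,2,3}

Iteration log — 7 steps:
  step 1. node 0  ⊔preds={0,2,3}  new={}  stable
  step 2. node 1  ⊔preds={}  new={0,1,2,3}  old={0,2,3}  +wl: 0
  step 3. node 2  ⊔preds={}  new={0,1,2,3}  old={}  +wl: 1
  step 4. node 3  ⊔preds={0,1,2,3}  new={0,3}  old={}  +wl: 2
  step 5. node 0  ⊔preds={0,1,2,3}  new={}  stable
  step 6. node 1  ⊔preds={0,1,2,3}  new={0,1,2,3}  stable
  step 7. node 2  ⊔preds={0,3}  new={0,1,2,3}  stable

Least fixpoint reached:
  node 0: {}
  node 1: {0,1,2,3}
  node 2: {0,1,2,3}
  node 3: {0,3}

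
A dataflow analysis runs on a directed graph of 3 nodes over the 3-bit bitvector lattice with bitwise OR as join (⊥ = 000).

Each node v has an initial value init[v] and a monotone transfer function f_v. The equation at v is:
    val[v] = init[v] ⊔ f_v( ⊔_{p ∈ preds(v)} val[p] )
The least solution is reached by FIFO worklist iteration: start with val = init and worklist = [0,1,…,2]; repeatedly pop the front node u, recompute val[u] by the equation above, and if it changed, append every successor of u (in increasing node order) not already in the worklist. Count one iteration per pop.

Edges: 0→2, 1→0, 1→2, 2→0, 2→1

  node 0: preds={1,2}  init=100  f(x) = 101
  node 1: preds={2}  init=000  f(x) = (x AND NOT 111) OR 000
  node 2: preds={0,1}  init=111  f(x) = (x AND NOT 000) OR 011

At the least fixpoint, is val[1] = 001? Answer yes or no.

Trace (3 dequeues):
  [1] u=0 | in 111 | out 101 | prev 100 | push {}
  [2] u=1 | in 111 | out 000 | ==
  [3] u=2 | in 101 | out 111 | ==

Converged values:
  [0] 101
  [1] 000
  [2] 111

no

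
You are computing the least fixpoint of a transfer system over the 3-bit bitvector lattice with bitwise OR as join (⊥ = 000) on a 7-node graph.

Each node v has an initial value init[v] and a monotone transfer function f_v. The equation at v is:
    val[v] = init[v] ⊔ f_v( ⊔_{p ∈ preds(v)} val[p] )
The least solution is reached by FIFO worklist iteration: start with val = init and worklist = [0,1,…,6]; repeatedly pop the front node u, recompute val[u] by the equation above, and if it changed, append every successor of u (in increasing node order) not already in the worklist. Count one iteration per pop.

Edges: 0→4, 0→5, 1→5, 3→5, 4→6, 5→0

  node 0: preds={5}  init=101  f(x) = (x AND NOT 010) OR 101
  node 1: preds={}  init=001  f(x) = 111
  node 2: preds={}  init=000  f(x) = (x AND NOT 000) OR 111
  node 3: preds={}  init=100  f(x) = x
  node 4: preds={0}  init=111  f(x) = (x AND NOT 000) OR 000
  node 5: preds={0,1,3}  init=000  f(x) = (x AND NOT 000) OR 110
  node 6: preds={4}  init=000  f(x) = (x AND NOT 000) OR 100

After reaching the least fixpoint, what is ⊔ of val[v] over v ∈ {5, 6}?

Iteration log — 8 steps:
  step 1. node 0  ⊔preds=000  new=101  stable
  step 2. node 1  ⊔preds=000  new=111  old=001  +wl: 
  step 3. node 2  ⊔preds=000  new=111  old=000  +wl: 
  step 4. node 3  ⊔preds=000  new=100  stable
  step 5. node 4  ⊔preds=101  new=111  stable
  step 6. node 5  ⊔preds=111  new=111  old=000  +wl: 0
  step 7. node 6  ⊔preds=111  new=111  old=000  +wl: 
  step 8. node 0  ⊔preds=111  new=101  stable

Least fixpoint reached:
  node 0: 101
  node 1: 111
  node 2: 111
  node 3: 100
  node 4: 111
  node 5: 111
  node 6: 111

111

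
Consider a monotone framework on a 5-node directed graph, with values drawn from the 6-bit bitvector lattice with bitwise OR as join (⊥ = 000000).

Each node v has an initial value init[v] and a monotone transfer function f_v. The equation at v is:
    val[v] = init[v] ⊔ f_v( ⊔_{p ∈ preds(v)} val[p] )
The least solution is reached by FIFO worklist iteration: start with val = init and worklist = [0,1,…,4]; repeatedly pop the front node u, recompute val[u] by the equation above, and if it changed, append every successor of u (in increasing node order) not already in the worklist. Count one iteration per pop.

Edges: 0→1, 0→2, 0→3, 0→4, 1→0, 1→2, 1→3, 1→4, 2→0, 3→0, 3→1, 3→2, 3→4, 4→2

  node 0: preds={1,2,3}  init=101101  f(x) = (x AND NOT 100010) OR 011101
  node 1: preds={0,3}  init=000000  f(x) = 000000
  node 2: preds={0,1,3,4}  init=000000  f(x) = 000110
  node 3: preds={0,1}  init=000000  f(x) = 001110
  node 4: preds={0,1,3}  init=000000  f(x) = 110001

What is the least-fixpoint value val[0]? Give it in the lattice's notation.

Trace (8 dequeues):
  [1] u=0 | in 000000 | out 111101 | prev 101101 | push {}
  [2] u=1 | in 111101 | out 000000 | ==
  [3] u=2 | in 111101 | out 000110 | prev 000000 | push {0}
  [4] u=3 | in 111101 | out 001110 | prev 000000 | push {1,2}
  [5] u=4 | in 111111 | out 110001 | prev 000000 | push {}
  [6] u=0 | in 001110 | out 111101 | ==
  [7] u=1 | in 111111 | out 000000 | ==
  [8] u=2 | in 111111 | out 000110 | ==

Converged values:
  [0] 111101
  [1] 000000
  [2] 000110
  [3] 001110
  [4] 110001

111101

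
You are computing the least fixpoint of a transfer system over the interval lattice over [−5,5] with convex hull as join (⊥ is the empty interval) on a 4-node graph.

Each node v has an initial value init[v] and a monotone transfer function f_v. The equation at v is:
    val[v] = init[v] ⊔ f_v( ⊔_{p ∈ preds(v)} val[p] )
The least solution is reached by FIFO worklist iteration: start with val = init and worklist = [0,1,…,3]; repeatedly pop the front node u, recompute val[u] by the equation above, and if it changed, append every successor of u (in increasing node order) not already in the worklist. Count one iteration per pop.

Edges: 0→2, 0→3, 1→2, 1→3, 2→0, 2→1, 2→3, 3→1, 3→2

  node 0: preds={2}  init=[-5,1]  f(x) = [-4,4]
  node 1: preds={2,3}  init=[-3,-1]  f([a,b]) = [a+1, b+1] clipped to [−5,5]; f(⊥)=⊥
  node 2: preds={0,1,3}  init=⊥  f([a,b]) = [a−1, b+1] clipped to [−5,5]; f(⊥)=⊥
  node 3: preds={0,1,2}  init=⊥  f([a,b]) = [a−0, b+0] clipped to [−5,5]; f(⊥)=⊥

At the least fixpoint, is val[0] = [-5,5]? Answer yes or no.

no

Trace (8 dequeues):
  [1] u=0 | in ⊥ | out [-5,4] | prev [-5,1] | push {}
  [2] u=1 | in ⊥ | out [-3,-1] | ==
  [3] u=2 | in [-5,4] | out [-5,5] | prev ⊥ | push {0,1}
  [4] u=3 | in [-5,5] | out [-5,5] | prev ⊥ | push {2}
  [5] u=0 | in [-5,5] | out [-5,4] | ==
  [6] u=1 | in [-5,5] | out [-4,5] | prev [-3,-1] | push {3}
  [7] u=2 | in [-5,5] | out [-5,5] | ==
  [8] u=3 | in [-5,5] | out [-5,5] | ==

Converged values:
  [0] [-5,4]
  [1] [-4,5]
  [2] [-5,5]
  [3] [-5,5]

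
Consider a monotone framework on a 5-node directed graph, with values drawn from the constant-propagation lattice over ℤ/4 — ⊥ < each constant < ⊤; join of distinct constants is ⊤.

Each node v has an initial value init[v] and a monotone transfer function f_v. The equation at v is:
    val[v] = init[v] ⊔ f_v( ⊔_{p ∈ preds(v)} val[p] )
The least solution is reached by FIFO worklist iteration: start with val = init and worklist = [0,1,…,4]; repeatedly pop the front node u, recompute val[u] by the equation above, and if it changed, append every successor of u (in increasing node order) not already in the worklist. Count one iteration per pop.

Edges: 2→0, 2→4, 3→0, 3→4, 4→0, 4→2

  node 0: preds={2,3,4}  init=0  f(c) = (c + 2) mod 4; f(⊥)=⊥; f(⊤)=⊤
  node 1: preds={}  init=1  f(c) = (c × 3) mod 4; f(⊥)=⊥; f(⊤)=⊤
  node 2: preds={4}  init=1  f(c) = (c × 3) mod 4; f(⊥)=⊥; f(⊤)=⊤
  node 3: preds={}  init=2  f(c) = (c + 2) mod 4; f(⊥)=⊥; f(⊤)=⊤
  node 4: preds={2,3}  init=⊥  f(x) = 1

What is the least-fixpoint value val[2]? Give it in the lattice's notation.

⊤

Trace (9 dequeues):
  [1] u=0 | in ⊤ | out ⊤ | prev 0 | push {}
  [2] u=1 | in ⊥ | out 1 | ==
  [3] u=2 | in ⊥ | out 1 | ==
  [4] u=3 | in ⊥ | out 2 | ==
  [5] u=4 | in ⊤ | out 1 | prev ⊥ | push {0,2}
  [6] u=0 | in ⊤ | out ⊤ | ==
  [7] u=2 | in 1 | out ⊤ | prev 1 | push {0,4}
  [8] u=0 | in ⊤ | out ⊤ | ==
  [9] u=4 | in ⊤ | out 1 | ==

Converged values:
  [0] ⊤
  [1] 1
  [2] ⊤
  [3] 2
  [4] 1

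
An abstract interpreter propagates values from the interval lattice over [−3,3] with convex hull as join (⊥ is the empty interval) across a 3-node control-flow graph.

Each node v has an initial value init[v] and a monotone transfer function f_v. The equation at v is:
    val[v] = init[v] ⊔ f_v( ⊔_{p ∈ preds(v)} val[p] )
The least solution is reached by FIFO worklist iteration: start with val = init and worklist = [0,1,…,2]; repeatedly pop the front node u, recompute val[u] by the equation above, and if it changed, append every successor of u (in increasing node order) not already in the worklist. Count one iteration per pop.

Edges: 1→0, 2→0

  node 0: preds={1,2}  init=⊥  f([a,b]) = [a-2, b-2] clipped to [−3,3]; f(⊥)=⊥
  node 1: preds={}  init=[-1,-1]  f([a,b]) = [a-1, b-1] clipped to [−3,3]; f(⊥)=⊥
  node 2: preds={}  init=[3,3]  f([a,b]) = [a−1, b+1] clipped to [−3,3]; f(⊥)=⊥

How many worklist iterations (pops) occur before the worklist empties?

3

Worklist (3 pops):
  #1 pop 0: in=[-1,3] → [-3,1] (was ⊥); enqueue []
  #2 pop 1: in=⊥ → [-1,-1] (no change)
  #3 pop 2: in=⊥ → [3,3] (no change)

Fixpoint:
  val[0] = [-3,1]
  val[1] = [-1,-1]
  val[2] = [3,3]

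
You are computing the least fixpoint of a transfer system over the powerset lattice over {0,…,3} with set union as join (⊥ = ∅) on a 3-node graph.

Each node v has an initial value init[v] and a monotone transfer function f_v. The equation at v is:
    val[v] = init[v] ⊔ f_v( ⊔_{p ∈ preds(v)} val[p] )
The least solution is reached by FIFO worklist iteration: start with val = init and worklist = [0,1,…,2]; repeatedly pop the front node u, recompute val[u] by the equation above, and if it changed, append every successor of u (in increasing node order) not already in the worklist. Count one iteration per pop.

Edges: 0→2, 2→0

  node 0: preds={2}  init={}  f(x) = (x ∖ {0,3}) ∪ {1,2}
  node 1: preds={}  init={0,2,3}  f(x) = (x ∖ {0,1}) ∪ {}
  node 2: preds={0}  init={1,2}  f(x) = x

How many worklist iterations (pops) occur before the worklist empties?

Trace (3 dequeues):
  [1] u=0 | in {1,2} | out {1,2} | prev {} | push {}
  [2] u=1 | in {} | out {0,2,3} | ==
  [3] u=2 | in {1,2} | out {1,2} | ==

Converged values:
  [0] {1,2}
  [1] {0,2,3}
  [2] {1,2}

3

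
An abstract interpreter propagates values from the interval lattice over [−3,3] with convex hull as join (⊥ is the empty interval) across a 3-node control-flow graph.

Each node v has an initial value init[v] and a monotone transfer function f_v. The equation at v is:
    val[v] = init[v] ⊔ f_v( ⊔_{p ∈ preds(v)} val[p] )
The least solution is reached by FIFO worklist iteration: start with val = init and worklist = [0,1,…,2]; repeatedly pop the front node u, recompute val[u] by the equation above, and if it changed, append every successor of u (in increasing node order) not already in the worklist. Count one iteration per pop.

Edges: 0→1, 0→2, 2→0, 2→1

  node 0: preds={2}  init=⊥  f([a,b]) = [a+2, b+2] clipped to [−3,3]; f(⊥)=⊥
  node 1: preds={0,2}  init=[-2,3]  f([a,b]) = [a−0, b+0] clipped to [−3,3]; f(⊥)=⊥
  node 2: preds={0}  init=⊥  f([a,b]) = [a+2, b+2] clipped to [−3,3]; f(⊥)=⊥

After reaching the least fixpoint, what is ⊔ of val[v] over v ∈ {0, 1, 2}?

[-2,3]

Trace (3 dequeues):
  [1] u=0 | in ⊥ | out ⊥ | ==
  [2] u=1 | in ⊥ | out [-2,3] | ==
  [3] u=2 | in ⊥ | out ⊥ | ==

Converged values:
  [0] ⊥
  [1] [-2,3]
  [2] ⊥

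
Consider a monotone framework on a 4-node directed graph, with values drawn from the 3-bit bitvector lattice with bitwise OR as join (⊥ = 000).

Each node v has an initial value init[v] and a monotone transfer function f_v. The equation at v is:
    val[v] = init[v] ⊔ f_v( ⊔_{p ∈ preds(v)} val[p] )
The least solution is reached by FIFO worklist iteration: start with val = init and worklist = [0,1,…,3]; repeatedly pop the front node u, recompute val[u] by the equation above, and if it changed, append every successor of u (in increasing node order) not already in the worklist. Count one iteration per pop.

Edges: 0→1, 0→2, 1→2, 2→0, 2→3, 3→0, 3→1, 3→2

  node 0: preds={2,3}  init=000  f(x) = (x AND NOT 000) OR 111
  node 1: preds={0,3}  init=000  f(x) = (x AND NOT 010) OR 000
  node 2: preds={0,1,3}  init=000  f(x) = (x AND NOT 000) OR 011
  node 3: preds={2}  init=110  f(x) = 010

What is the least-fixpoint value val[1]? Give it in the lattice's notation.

101

Iteration log — 5 steps:
  step 1. node 0  ⊔preds=110  new=111  old=000  +wl: 
  step 2. node 1  ⊔preds=111  new=101  old=000  +wl: 
  step 3. node 2  ⊔preds=111  new=111  old=000  +wl: 0
  step 4. node 3  ⊔preds=111  new=110  stable
  step 5. node 0  ⊔preds=111  new=111  stable

Least fixpoint reached:
  node 0: 111
  node 1: 101
  node 2: 111
  node 3: 110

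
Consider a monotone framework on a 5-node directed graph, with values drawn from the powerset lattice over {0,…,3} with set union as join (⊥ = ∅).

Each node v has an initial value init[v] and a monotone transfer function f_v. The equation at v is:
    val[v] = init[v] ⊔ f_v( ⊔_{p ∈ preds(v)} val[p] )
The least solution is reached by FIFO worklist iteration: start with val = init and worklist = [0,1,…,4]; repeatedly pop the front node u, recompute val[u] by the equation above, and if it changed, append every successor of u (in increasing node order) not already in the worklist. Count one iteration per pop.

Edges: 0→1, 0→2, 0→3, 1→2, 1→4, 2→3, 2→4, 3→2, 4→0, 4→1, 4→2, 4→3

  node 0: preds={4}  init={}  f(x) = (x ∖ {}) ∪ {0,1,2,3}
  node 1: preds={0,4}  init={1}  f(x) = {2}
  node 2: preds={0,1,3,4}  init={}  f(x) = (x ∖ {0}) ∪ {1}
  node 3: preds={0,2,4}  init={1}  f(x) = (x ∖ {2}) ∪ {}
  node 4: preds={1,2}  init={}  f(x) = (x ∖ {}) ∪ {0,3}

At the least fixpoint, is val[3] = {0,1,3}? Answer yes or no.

Trace (9 dequeues):
  [1] u=0 | in {} | out {0,1,2,3} | prev {} | push {}
  [2] u=1 | in {0,1,2,3} | out {1,2} | prev {1} | push {}
  [3] u=2 | in {0,1,2,3} | out {1,2,3} | prev {} | push {}
  [4] u=3 | in {0,1,2,3} | out {0,1,3} | prev {1} | push {2}
  [5] u=4 | in {1,2,3} | out {0,1,2,3} | prev {} | push {0,1,3}
  [6] u=2 | in {0,1,2,3} | out {1,2,3} | ==
  [7] u=0 | in {0,1,2,3} | out {0,1,2,3} | ==
  [8] u=1 | in {0,1,2,3} | out {1,2} | ==
  [9] u=3 | in {0,1,2,3} | out {0,1,3} | ==

Converged values:
  [0] {0,1,2,3}
  [1] {1,2}
  [2] {1,2,3}
  [3] {0,1,3}
  [4] {0,1,2,3}

yes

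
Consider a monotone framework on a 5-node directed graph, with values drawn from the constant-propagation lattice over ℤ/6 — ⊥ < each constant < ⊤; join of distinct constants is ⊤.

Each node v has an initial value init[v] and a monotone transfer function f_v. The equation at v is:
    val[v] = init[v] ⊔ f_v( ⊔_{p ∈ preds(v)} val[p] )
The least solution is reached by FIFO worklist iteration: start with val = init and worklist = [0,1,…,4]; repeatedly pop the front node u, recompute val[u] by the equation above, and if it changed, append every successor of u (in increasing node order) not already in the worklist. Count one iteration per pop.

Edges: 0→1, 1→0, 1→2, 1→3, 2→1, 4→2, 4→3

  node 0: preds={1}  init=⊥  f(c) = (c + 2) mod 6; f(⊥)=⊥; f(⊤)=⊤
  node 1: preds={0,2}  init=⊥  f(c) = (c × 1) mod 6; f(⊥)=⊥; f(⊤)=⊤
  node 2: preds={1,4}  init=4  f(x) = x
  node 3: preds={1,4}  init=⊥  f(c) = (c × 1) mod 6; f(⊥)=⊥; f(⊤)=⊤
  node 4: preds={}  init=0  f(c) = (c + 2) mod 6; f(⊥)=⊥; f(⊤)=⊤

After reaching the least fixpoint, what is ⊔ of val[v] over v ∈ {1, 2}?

⊤

Trace (11 dequeues):
  [1] u=0 | in ⊥ | out ⊥ | ==
  [2] u=1 | in 4 | out 4 | prev ⊥ | push {0}
  [3] u=2 | in ⊤ | out ⊤ | prev 4 | push {1}
  [4] u=3 | in ⊤ | out ⊤ | prev ⊥ | push {}
  [5] u=4 | in ⊥ | out 0 | ==
  [6] u=0 | in 4 | out 0 | prev ⊥ | push {}
  [7] u=1 | in ⊤ | out ⊤ | prev 4 | push {0,2,3}
  [8] u=0 | in ⊤ | out ⊤ | prev 0 | push {1}
  [9] u=2 | in ⊤ | out ⊤ | ==
  [10] u=3 | in ⊤ | out ⊤ | ==
  [11] u=1 | in ⊤ | out ⊤ | ==

Converged values:
  [0] ⊤
  [1] ⊤
  [2] ⊤
  [3] ⊤
  [4] 0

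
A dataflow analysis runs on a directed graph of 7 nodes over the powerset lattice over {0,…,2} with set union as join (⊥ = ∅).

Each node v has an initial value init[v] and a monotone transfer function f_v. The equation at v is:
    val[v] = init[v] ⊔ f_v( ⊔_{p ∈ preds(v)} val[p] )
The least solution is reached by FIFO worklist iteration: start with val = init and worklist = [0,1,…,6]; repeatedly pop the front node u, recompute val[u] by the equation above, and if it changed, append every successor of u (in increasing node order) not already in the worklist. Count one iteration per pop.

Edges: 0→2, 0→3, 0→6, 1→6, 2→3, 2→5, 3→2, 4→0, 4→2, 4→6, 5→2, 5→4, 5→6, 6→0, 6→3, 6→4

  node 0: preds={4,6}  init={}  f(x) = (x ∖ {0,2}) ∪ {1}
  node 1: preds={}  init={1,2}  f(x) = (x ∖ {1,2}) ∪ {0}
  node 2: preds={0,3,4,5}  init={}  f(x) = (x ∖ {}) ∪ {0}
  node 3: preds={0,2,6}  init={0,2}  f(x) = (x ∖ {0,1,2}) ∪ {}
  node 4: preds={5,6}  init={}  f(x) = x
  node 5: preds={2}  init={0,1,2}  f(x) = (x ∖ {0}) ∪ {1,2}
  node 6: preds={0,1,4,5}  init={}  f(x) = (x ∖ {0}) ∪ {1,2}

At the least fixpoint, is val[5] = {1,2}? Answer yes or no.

no

Worklist (11 pops):
  #1 pop 0: in={} → {1} (was {}); enqueue []
  #2 pop 1: in={} → {0,1,2} (was {1,2}); enqueue []
  #3 pop 2: in={0,1,2} → {0,1,2} (was {}); enqueue []
  #4 pop 3: in={0,1,2} → {0,2} (no change)
  #5 pop 4: in={0,1,2} → {0,1,2} (was {}); enqueue [0,2]
  #6 pop 5: in={0,1,2} → {0,1,2} (no change)
  #7 pop 6: in={0,1,2} → {1,2} (was {}); enqueue [3,4]
  #8 pop 0: in={0,1,2} → {1} (no change)
  #9 pop 2: in={0,1,2} → {0,1,2} (no change)
  #10 pop 3: in={0,1,2} → {0,2} (no change)
  #11 pop 4: in={0,1,2} → {0,1,2} (no change)

Fixpoint:
  val[0] = {1}
  val[1] = {0,1,2}
  val[2] = {0,1,2}
  val[3] = {0,2}
  val[4] = {0,1,2}
  val[5] = {0,1,2}
  val[6] = {1,2}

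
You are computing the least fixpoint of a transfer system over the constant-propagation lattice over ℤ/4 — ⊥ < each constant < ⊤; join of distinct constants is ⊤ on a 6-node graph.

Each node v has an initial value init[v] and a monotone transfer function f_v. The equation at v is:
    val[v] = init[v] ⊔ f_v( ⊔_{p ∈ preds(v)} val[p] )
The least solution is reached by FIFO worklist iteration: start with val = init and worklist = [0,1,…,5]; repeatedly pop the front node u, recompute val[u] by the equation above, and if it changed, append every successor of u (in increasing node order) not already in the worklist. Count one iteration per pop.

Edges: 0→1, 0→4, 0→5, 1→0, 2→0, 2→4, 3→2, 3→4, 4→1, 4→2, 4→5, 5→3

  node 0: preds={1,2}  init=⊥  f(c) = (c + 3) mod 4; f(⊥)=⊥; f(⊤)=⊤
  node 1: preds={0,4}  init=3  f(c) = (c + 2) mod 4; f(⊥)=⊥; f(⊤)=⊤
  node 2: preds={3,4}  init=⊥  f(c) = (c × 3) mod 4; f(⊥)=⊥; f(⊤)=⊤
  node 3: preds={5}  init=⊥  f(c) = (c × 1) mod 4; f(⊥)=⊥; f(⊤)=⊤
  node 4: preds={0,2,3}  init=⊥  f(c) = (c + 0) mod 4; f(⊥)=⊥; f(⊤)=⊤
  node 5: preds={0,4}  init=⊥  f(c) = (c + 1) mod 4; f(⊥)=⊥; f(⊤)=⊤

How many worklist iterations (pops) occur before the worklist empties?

19

Worklist (19 pops):
  #1 pop 0: in=3 → 2 (was ⊥); enqueue []
  #2 pop 1: in=2 → ⊤ (was 3); enqueue [0]
  #3 pop 2: in=⊥ → ⊥ (no change)
  #4 pop 3: in=⊥ → ⊥ (no change)
  #5 pop 4: in=2 → 2 (was ⊥); enqueue [1,2]
  #6 pop 5: in=2 → 3 (was ⊥); enqueue [3]
  #7 pop 0: in=⊤ → ⊤ (was 2); enqueue [4,5]
  #8 pop 1: in=⊤ → ⊤ (no change)
  #9 pop 2: in=2 → 2 (was ⊥); enqueue [0]
  #10 pop 3: in=3 → 3 (was ⊥); enqueue [2]
  #11 pop 4: in=⊤ → ⊤ (was 2); enqueue [1]
  #12 pop 5: in=⊤ → ⊤ (was 3); enqueue [3]
  #13 pop 0: in=⊤ → ⊤ (no change)
  #14 pop 2: in=⊤ → ⊤ (was 2); enqueue [0,4]
  #15 pop 1: in=⊤ → ⊤ (no change)
  #16 pop 3: in=⊤ → ⊤ (was 3); enqueue [2]
  #17 pop 0: in=⊤ → ⊤ (no change)
  #18 pop 4: in=⊤ → ⊤ (no change)
  #19 pop 2: in=⊤ → ⊤ (no change)

Fixpoint:
  val[0] = ⊤
  val[1] = ⊤
  val[2] = ⊤
  val[3] = ⊤
  val[4] = ⊤
  val[5] = ⊤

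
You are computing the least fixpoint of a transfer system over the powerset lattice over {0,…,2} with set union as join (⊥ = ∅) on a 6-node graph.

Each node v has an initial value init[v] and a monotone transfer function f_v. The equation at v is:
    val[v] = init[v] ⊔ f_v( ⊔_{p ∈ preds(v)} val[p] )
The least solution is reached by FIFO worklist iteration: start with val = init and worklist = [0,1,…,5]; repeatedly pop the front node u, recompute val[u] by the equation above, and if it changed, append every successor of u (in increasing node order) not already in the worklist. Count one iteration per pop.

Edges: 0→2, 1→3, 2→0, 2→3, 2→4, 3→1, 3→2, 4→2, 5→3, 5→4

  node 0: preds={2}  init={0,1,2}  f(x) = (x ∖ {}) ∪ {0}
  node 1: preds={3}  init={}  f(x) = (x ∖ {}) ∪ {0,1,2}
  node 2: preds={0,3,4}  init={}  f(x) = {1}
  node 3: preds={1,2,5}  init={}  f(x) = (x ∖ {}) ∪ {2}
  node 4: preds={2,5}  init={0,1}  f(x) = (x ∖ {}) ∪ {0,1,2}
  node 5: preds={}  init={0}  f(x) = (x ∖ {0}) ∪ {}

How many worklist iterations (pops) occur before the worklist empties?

Worklist (9 pops):
  #1 pop 0: in={} → {0,1,2} (no change)
  #2 pop 1: in={} → {0,1,2} (was {}); enqueue []
  #3 pop 2: in={0,1,2} → {1} (was {}); enqueue [0]
  #4 pop 3: in={0,1,2} → {0,1,2} (was {}); enqueue [1,2]
  #5 pop 4: in={0,1} → {0,1,2} (was {0,1}); enqueue []
  #6 pop 5: in={} → {0} (no change)
  #7 pop 0: in={1} → {0,1,2} (no change)
  #8 pop 1: in={0,1,2} → {0,1,2} (no change)
  #9 pop 2: in={0,1,2} → {1} (no change)

Fixpoint:
  val[0] = {0,1,2}
  val[1] = {0,1,2}
  val[2] = {1}
  val[3] = {0,1,2}
  val[4] = {0,1,2}
  val[5] = {0}

9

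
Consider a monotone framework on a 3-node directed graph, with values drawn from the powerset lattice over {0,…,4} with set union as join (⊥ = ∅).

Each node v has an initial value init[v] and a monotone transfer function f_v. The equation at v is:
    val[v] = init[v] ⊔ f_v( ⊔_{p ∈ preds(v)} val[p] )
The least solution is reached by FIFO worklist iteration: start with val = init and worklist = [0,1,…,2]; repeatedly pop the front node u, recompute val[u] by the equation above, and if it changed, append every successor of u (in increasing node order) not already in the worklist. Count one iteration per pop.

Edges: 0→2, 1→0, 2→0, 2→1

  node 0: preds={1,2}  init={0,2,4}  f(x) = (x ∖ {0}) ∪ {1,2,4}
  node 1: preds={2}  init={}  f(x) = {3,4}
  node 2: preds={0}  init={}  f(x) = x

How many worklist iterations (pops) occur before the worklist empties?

Iteration log — 8 steps:
  step 1. node 0  ⊔preds={}  new={0,1,2,4}  old={0,2,4}  +wl: 
  step 2. node 1  ⊔preds={}  new={3,4}  old={}  +wl: 0
  step 3. node 2  ⊔preds={0,1,2,4}  new={0,1,2,4}  old={}  +wl: 1
  step 4. node 0  ⊔preds={0,1,2,3,4}  new={0,1,2,3,4}  old={0,1,2,4}  +wl: 2
  step 5. node 1  ⊔preds={0,1,2,4}  new={3,4}  stable
  step 6. node 2  ⊔preds={0,1,2,3,4}  new={0,1,2,3,4}  old={0,1,2,4}  +wl: 0,1
  step 7. node 0  ⊔preds={0,1,2,3,4}  new={0,1,2,3,4}  stable
  step 8. node 1  ⊔preds={0,1,2,3,4}  new={3,4}  stable

Least fixpoint reached:
  node 0: {0,1,2,3,4}
  node 1: {3,4}
  node 2: {0,1,2,3,4}

8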